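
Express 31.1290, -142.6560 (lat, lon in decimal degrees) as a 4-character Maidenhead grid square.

Offset from 180°W / 90°S: lon 37.34°, lat 121.13°.
Field (20°×10°, letters A–R): lon ⌊37.34/20⌋ = 1 → B; lat ⌊121.13/10⌋ = 12 → M.
Square (2°×1°, digits 0–9): lon ⌊17.34/2⌋ = 8; lat ⌊1.13/1⌋ = 1.

BM81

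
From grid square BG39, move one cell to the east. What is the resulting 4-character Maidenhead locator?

BG49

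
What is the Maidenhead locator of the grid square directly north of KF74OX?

Latitude subsquare x = 23; +1 → 24, wraps to 0 = a, carry into square.
Latitude square 4; +1 → 5.
The longitude characters are unchanged.

KF75oa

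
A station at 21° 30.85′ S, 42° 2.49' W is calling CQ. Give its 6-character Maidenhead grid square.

GG88xl

Add 180° to longitude and 90° to latitude: 137.9585, 68.4858.
Field: lon ⌊137.9585/20⌋ = 6 → G; lat ⌊68.4858/10⌋ = 6 → G.
Square: lon ⌊17.9585/2⌋ = 8; lat ⌊8.4858/1⌋ = 8.
Subsquare: lon ⌊1.9585/0.0833333⌋ = 23 → x; lat ⌊0.4858/0.0416667⌋ = 11 → l.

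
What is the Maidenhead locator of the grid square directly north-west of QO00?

PO91

Longitude square 0; −1 → -1, wraps to 9, carry into field.
Longitude field Q = 16; −1 → 15 = P.
Latitude square 0; +1 → 1.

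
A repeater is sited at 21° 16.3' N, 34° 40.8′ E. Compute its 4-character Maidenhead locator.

Shift to the Maidenhead origin (180°W, 90°S): lon 214.68, lat 111.27.
Field: 214.68/20 → 10 → K, 111.27/10 → 11 → L; chars KL.
Square: 14.68/2 → 7, 1.27/1 → 1; chars 71.

KL71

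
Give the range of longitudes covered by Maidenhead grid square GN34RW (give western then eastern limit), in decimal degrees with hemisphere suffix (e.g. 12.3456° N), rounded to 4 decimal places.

52.5833° W, 52.5000° W

Field G=6, N=13: +6·20° lon, +13·10° lat → SW at lon -60°, lat 40°.
Square 3, 4: +3·2° lon, +4·1° lat → SW at lon -54°, lat 44°.
Subsquare r=17, w=22: +17·0.0833333° lon, +22·0.0416667° lat → SW at lon -52.5833°, lat 44.9167°.
Cell spans 0.0833333° lon × 0.0416667° lat.
west 52.5833° W, east 52.5000° W.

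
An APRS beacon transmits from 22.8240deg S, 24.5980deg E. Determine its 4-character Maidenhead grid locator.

KG27

Offset from 180°W / 90°S: lon 204.60°, lat 67.18°.
Field (20°×10°, letters A–R): 204.60/20 → 10 → K, 67.18/10 → 6 → G; chars KG.
Square (2°×1°, digits 0–9): 4.60/2 → 2, 7.18/1 → 7; chars 27.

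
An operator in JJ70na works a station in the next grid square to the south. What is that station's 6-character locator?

JI79nx

Latitude subsquare a = 0; −1 → -1, wraps to 23 = x, carry into square.
Latitude square 0; −1 → -1, wraps to 9, carry into field.
Latitude field J = 9; −1 → 8 = I.
The longitude characters are unchanged.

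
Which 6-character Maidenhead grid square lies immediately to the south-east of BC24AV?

Longitude subsquare a = 0; +1 → 1 = b.
Latitude subsquare v = 21; −1 → 20 = u.

BC24bu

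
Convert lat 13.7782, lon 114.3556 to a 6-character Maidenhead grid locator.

OK73es

Shift to the Maidenhead origin (180°W, 90°S): lon 294.3556, lat 103.7782.
Field: lon ⌊294.3556/20⌋ = 14 → O; lat ⌊103.7782/10⌋ = 10 → K.
Square: lon ⌊14.3556/2⌋ = 7; lat ⌊3.7782/1⌋ = 3.
Subsquare: lon ⌊0.3556/0.0833333⌋ = 4 → e; lat ⌊0.7782/0.0416667⌋ = 18 → s.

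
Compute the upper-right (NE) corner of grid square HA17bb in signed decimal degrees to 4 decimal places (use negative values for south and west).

-82.9167, -37.8333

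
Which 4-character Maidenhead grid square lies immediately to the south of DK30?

Latitude square 0; −1 → -1, wraps to 9, carry into field.
Latitude field K = 10; −1 → 9 = J.
The longitude characters are unchanged.

DJ39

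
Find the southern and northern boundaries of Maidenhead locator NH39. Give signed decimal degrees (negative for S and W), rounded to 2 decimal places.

-11.00, -10.00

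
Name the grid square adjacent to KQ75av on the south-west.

KQ65xu

Longitude subsquare a = 0; −1 → -1, wraps to 23 = x, carry into square.
Longitude square 7; −1 → 6.
Latitude subsquare v = 21; −1 → 20 = u.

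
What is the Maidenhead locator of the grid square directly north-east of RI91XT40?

RI91xt51

Longitude extended square 4; +1 → 5.
Latitude extended square 0; +1 → 1.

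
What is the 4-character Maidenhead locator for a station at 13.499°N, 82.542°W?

Shift to the Maidenhead origin (180°W, 90°S): lon 97.46, lat 103.50.
Field: 97.46/20 → 4 → E, 103.50/10 → 10 → K; chars EK.
Square: 17.46/2 → 8, 3.50/1 → 3; chars 83.

EK83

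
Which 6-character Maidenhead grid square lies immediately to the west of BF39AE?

BF29xe

Longitude subsquare a = 0; −1 → -1, wraps to 23 = x, carry into square.
Longitude square 3; −1 → 2.
The latitude characters are unchanged.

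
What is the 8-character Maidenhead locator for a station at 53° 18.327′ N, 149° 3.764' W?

BO53lh23

Add 180° to longitude and 90° to latitude: 30.93727, 143.30545.
Field: lon ⌊30.93727/20⌋ = 1 → B; lat ⌊143.30545/10⌋ = 14 → O.
Square: lon ⌊10.93727/2⌋ = 5; lat ⌊3.30545/1⌋ = 3.
Subsquare: lon ⌊0.93727/0.0833333⌋ = 11 → l; lat ⌊0.30545/0.0416667⌋ = 7 → h.
Extended square: lon ⌊0.02060/0.00833333⌋ = 2; lat ⌊0.01378/0.00416667⌋ = 3.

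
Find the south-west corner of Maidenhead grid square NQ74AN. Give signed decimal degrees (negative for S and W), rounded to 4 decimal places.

74.5417, 94.0000

Field N=13, Q=16: +13·20° lon, +16·10° lat → SW at lon 80°, lat 70°.
Square 7, 4: +7·2° lon, +4·1° lat → SW at lon 94°, lat 74°.
Subsquare a=0, n=13: +0·0.0833333° lon, +13·0.0416667° lat → SW at lon 94°, lat 74.5417°.
latitude 74.5417, longitude 94.0000.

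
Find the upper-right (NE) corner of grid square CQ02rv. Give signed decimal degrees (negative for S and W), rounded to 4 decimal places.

Field C=2, Q=16: +2·20° lon, +16·10° lat → SW at lon -140°, lat 70°.
Square 0, 2: +0·2° lon, +2·1° lat → SW at lon -140°, lat 72°.
Subsquare r=17, v=21: +17·0.0833333° lon, +21·0.0416667° lat → SW at lon -138.583°, lat 72.875°.
Cell spans 0.0833333° lon × 0.0416667° lat. NE corner is SW corner plus one full cell.
latitude 72.9167, longitude -138.5000.

72.9167, -138.5000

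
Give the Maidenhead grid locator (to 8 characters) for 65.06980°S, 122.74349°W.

Offset from 180°W / 90°S: lon 57.25651°, lat 24.93020°.
Field (20°×10°, letters A–R): 57.25651/20 → 2 → C, 24.93020/10 → 2 → C; chars CC.
Square (2°×1°, digits 0–9): 17.25651/2 → 8, 4.93020/1 → 4; chars 84.
Subsquare (5′×2.5′, letters a–x): 1.25651/0.0833333 → 15 → p, 0.93020/0.0416667 → 22 → w; chars pw.
Extended square (30″×15″, digits 0–9): 0.00651/0.00833333 → 0, 0.01353/0.00416667 → 3; chars 03.

CC84pw03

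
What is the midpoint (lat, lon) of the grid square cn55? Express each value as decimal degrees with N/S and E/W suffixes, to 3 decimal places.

Field C=2, N=13: +2·20° lon, +13·10° lat → SW at lon -140°, lat 40°.
Square 5, 5: +5·2° lon, +5·1° lat → SW at lon -130°, lat 45°.
Cell spans 2° lon × 1° lat. Centre is SW corner plus half of each.
latitude 45.500° N, longitude 129.000° W.

45.500° N, 129.000° W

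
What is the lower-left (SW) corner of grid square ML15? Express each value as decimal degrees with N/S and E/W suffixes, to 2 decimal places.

25.00° N, 62.00° E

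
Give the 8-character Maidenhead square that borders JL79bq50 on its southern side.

JL79bp59

Latitude extended square 0; −1 → -1, wraps to 9, carry into subsquare.
Latitude subsquare q = 16; −1 → 15 = p.
The longitude characters are unchanged.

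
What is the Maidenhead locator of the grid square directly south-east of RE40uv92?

RE40vv01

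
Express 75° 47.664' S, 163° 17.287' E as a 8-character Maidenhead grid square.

Shift to the Maidenhead origin (180°W, 90°S): lon 343.28812, lat 14.20560.
Field: lon ⌊343.28812/20⌋ = 17 → R; lat ⌊14.20560/10⌋ = 1 → B.
Square: lon ⌊3.28812/2⌋ = 1; lat ⌊4.20560/1⌋ = 4.
Subsquare: lon ⌊1.28812/0.0833333⌋ = 15 → p; lat ⌊0.20560/0.0416667⌋ = 4 → e.
Extended square: lon ⌊0.03812/0.00833333⌋ = 4; lat ⌊0.03893/0.00416667⌋ = 9.

RB14pe49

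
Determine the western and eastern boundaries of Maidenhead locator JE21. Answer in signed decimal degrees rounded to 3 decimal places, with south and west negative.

4.000, 6.000

Field J=9, E=4: +9·20° lon, +4·10° lat → SW at lon 0°, lat -50°.
Square 2, 1: +2·2° lon, +1·1° lat → SW at lon 4°, lat -49°.
Cell spans 2° lon × 1° lat.
west 4.000, east 6.000.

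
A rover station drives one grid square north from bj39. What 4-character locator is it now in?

BK30

Latitude square 9; +1 → 10, wraps to 0, carry into field.
Latitude field J = 9; +1 → 10 = K.
The longitude characters are unchanged.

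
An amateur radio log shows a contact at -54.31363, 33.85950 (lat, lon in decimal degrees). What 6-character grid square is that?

KD65wq

Offset from 180°W / 90°S: lon 213.8595°, lat 35.6864°.
Field: lon ⌊213.8595/20⌋ = 10 → K; lat ⌊35.6864/10⌋ = 3 → D.
Square: lon ⌊13.8595/2⌋ = 6; lat ⌊5.6864/1⌋ = 5.
Subsquare: lon ⌊1.8595/0.0833333⌋ = 22 → w; lat ⌊0.6864/0.0416667⌋ = 16 → q.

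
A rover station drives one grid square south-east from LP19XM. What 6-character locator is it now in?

LP29al

Longitude subsquare x = 23; +1 → 24, wraps to 0 = a, carry into square.
Longitude square 1; +1 → 2.
Latitude subsquare m = 12; −1 → 11 = l.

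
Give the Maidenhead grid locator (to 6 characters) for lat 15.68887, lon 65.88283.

Add 180° to longitude and 90° to latitude: 245.8828, 105.6889.
Field: lon ⌊245.8828/20⌋ = 12 → M; lat ⌊105.6889/10⌋ = 10 → K.
Square: lon ⌊5.8828/2⌋ = 2; lat ⌊5.6889/1⌋ = 5.
Subsquare: lon ⌊1.8828/0.0833333⌋ = 22 → w; lat ⌊0.6889/0.0416667⌋ = 16 → q.

MK25wq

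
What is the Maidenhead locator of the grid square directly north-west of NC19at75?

NC19at66

Longitude extended square 7; −1 → 6.
Latitude extended square 5; +1 → 6.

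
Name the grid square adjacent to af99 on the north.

Latitude square 9; +1 → 10, wraps to 0, carry into field.
Latitude field F = 5; +1 → 6 = G.
The longitude characters are unchanged.

AG90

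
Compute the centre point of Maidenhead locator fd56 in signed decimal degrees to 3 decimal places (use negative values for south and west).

-53.500, -69.000

Field F=5, D=3: +5·20° lon, +3·10° lat → SW at lon -80°, lat -60°.
Square 5, 6: +5·2° lon, +6·1° lat → SW at lon -70°, lat -54°.
Cell spans 2° lon × 1° lat. Centre is SW corner plus half of each.
latitude -53.500, longitude -69.000.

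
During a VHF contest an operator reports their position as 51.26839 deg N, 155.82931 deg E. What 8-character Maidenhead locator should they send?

QO71vg94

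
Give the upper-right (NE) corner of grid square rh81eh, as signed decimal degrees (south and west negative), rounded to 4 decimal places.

-18.6667, 176.4167

Field R=17, H=7: +17·20° lon, +7·10° lat → SW at lon 160°, lat -20°.
Square 8, 1: +8·2° lon, +1·1° lat → SW at lon 176°, lat -19°.
Subsquare e=4, h=7: +4·0.0833333° lon, +7·0.0416667° lat → SW at lon 176.333°, lat -18.7083°.
Cell spans 0.0833333° lon × 0.0416667° lat. NE corner is SW corner plus one full cell.
latitude -18.6667, longitude 176.4167.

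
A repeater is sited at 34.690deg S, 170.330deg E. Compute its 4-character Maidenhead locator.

RF55

Shift to the Maidenhead origin (180°W, 90°S): lon 350.33, lat 55.31.
Field: lon ⌊350.33/20⌋ = 17 → R; lat ⌊55.31/10⌋ = 5 → F.
Square: lon ⌊10.33/2⌋ = 5; lat ⌊5.31/1⌋ = 5.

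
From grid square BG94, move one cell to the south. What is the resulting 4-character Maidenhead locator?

BG93

Latitude square 4; −1 → 3.
The longitude characters are unchanged.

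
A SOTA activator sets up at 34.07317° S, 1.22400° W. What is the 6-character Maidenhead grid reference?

IF95jw

Add 180° to longitude and 90° to latitude: 178.7760, 55.9268.
Field: lon ⌊178.7760/20⌋ = 8 → I; lat ⌊55.9268/10⌋ = 5 → F.
Square: lon ⌊18.7760/2⌋ = 9; lat ⌊5.9268/1⌋ = 5.
Subsquare: lon ⌊0.7760/0.0833333⌋ = 9 → j; lat ⌊0.9268/0.0416667⌋ = 22 → w.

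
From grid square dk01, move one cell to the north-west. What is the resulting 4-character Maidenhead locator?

CK92

Longitude square 0; −1 → -1, wraps to 9, carry into field.
Longitude field D = 3; −1 → 2 = C.
Latitude square 1; +1 → 2.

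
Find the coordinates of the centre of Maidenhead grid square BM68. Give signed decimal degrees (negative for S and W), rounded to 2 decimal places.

38.50, -147.00

Field B=1, M=12: +1·20° lon, +12·10° lat → SW at lon -160°, lat 30°.
Square 6, 8: +6·2° lon, +8·1° lat → SW at lon -148°, lat 38°.
Cell spans 2° lon × 1° lat. Centre is SW corner plus half of each.
latitude 38.50, longitude -147.00.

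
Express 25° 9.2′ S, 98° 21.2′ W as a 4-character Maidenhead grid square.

Shift to the Maidenhead origin (180°W, 90°S): lon 81.65, lat 64.85.
Field: lon ⌊81.65/20⌋ = 4 → E; lat ⌊64.85/10⌋ = 6 → G.
Square: lon ⌊1.65/2⌋ = 0; lat ⌊4.85/1⌋ = 4.

EG04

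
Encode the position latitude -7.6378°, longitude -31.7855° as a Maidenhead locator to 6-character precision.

Add 180° to longitude and 90° to latitude: 148.2145, 82.3622.
Field (20°×10°, letters A–R): 148.2145/20 → 7 → H, 82.3622/10 → 8 → I; chars HI.
Square (2°×1°, digits 0–9): 8.2145/2 → 4, 2.3622/1 → 2; chars 42.
Subsquare (5′×2.5′, letters a–x): 0.2145/0.0833333 → 2 → c, 0.3622/0.0416667 → 8 → i; chars ci.

HI42ci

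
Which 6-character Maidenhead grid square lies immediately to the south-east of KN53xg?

KN63af

Longitude subsquare x = 23; +1 → 24, wraps to 0 = a, carry into square.
Longitude square 5; +1 → 6.
Latitude subsquare g = 6; −1 → 5 = f.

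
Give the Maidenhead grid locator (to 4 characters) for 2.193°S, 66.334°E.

Shift to the Maidenhead origin (180°W, 90°S): lon 246.33, lat 87.81.
Field: lon ⌊246.33/20⌋ = 12 → M; lat ⌊87.81/10⌋ = 8 → I.
Square: lon ⌊6.33/2⌋ = 3; lat ⌊7.81/1⌋ = 7.

MI37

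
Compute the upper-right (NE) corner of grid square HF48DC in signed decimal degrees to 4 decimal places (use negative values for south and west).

-31.8750, -31.6667

Field H=7, F=5: +7·20° lon, +5·10° lat → SW at lon -40°, lat -40°.
Square 4, 8: +4·2° lon, +8·1° lat → SW at lon -32°, lat -32°.
Subsquare d=3, c=2: +3·0.0833333° lon, +2·0.0416667° lat → SW at lon -31.75°, lat -31.9167°.
Cell spans 0.0833333° lon × 0.0416667° lat. NE corner is SW corner plus one full cell.
latitude -31.8750, longitude -31.6667.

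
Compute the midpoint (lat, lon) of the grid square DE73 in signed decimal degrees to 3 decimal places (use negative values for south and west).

Field D=3, E=4: +3·20° lon, +4·10° lat → SW at lon -120°, lat -50°.
Square 7, 3: +7·2° lon, +3·1° lat → SW at lon -106°, lat -47°.
Cell spans 2° lon × 1° lat. Centre is SW corner plus half of each.
latitude -46.500, longitude -105.000.

-46.500, -105.000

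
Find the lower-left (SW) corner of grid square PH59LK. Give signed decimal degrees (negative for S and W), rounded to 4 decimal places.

-10.5833, 130.9167

Field P=15, H=7: +15·20° lon, +7·10° lat → SW at lon 120°, lat -20°.
Square 5, 9: +5·2° lon, +9·1° lat → SW at lon 130°, lat -11°.
Subsquare l=11, k=10: +11·0.0833333° lon, +10·0.0416667° lat → SW at lon 130.917°, lat -10.5833°.
latitude -10.5833, longitude 130.9167.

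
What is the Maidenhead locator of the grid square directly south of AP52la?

Latitude subsquare a = 0; −1 → -1, wraps to 23 = x, carry into square.
Latitude square 2; −1 → 1.
The longitude characters are unchanged.

AP51lx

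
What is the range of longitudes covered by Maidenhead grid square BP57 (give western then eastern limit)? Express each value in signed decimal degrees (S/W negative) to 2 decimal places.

-150.00, -148.00

Field B=1, P=15: +1·20° lon, +15·10° lat → SW at lon -160°, lat 60°.
Square 5, 7: +5·2° lon, +7·1° lat → SW at lon -150°, lat 67°.
Cell spans 2° lon × 1° lat.
west -150.00, east -148.00.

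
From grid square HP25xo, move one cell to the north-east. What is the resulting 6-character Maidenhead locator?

HP35ap

Longitude subsquare x = 23; +1 → 24, wraps to 0 = a, carry into square.
Longitude square 2; +1 → 3.
Latitude subsquare o = 14; +1 → 15 = p.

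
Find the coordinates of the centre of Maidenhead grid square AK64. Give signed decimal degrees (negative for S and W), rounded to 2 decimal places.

14.50, -167.00

Field A=0, K=10: +0·20° lon, +10·10° lat → SW at lon -180°, lat 10°.
Square 6, 4: +6·2° lon, +4·1° lat → SW at lon -168°, lat 14°.
Cell spans 2° lon × 1° lat. Centre is SW corner plus half of each.
latitude 14.50, longitude -167.00.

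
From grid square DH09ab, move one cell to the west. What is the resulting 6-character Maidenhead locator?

CH99xb

Longitude subsquare a = 0; −1 → -1, wraps to 23 = x, carry into square.
Longitude square 0; −1 → -1, wraps to 9, carry into field.
Longitude field D = 3; −1 → 2 = C.
The latitude characters are unchanged.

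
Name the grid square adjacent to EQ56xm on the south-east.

EQ66al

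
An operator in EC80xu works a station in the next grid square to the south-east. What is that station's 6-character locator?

EC90at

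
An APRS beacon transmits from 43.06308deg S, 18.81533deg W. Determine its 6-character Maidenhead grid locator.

Offset from 180°W / 90°S: lon 161.1847°, lat 46.9369°.
Field (20°×10°, letters A–R): lon ⌊161.1847/20⌋ = 8 → I; lat ⌊46.9369/10⌋ = 4 → E.
Square (2°×1°, digits 0–9): lon ⌊1.1847/2⌋ = 0; lat ⌊6.9369/1⌋ = 6.
Subsquare (5′×2.5′, letters a–x): lon ⌊1.1847/0.0833333⌋ = 14 → o; lat ⌊0.9369/0.0416667⌋ = 22 → w.

IE06ow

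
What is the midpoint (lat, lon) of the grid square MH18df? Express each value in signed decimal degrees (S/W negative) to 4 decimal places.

-11.7708, 62.2917

Field M=12, H=7: +12·20° lon, +7·10° lat → SW at lon 60°, lat -20°.
Square 1, 8: +1·2° lon, +8·1° lat → SW at lon 62°, lat -12°.
Subsquare d=3, f=5: +3·0.0833333° lon, +5·0.0416667° lat → SW at lon 62.25°, lat -11.7917°.
Cell spans 0.0833333° lon × 0.0416667° lat. Centre is SW corner plus half of each.
latitude -11.7708, longitude 62.2917.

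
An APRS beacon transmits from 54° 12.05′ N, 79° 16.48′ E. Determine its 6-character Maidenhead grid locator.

Offset from 180°W / 90°S: lon 259.2747°, lat 144.2008°.
Field (20°×10°, letters A–R): 259.2747/20 → 12 → M, 144.2008/10 → 14 → O; chars MO.
Square (2°×1°, digits 0–9): 19.2747/2 → 9, 4.2008/1 → 4; chars 94.
Subsquare (5′×2.5′, letters a–x): 1.2747/0.0833333 → 15 → p, 0.2008/0.0416667 → 4 → e; chars pe.

MO94pe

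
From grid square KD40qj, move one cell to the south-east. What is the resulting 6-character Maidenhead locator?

Longitude subsquare q = 16; +1 → 17 = r.
Latitude subsquare j = 9; −1 → 8 = i.

KD40ri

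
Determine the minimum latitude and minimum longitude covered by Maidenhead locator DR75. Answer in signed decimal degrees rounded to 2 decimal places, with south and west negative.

Field D=3, R=17: +3·20° lon, +17·10° lat → SW at lon -120°, lat 80°.
Square 7, 5: +7·2° lon, +5·1° lat → SW at lon -106°, lat 85°.
latitude 85.00, longitude -106.00.

85.00, -106.00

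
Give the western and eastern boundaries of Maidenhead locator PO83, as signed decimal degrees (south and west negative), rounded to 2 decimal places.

136.00, 138.00

Field P=15, O=14: +15·20° lon, +14·10° lat → SW at lon 120°, lat 50°.
Square 8, 3: +8·2° lon, +3·1° lat → SW at lon 136°, lat 53°.
Cell spans 2° lon × 1° lat.
west 136.00, east 138.00.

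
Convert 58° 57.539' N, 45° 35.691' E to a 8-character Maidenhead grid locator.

Shift to the Maidenhead origin (180°W, 90°S): lon 225.59485, lat 148.95898.
Field (20°×10°, letters A–R): lon ⌊225.59485/20⌋ = 11 → L; lat ⌊148.95898/10⌋ = 14 → O.
Square (2°×1°, digits 0–9): lon ⌊5.59485/2⌋ = 2; lat ⌊8.95898/1⌋ = 8.
Subsquare (5′×2.5′, letters a–x): lon ⌊1.59485/0.0833333⌋ = 19 → t; lat ⌊0.95898/0.0416667⌋ = 23 → x.
Extended square (30″×15″, digits 0–9): lon ⌊0.01152/0.00833333⌋ = 1; lat ⌊0.00065/0.00416667⌋ = 0.

LO28tx10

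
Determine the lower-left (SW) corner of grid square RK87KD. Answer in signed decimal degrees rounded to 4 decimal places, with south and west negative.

Field R=17, K=10: +17·20° lon, +10·10° lat → SW at lon 160°, lat 10°.
Square 8, 7: +8·2° lon, +7·1° lat → SW at lon 176°, lat 17°.
Subsquare k=10, d=3: +10·0.0833333° lon, +3·0.0416667° lat → SW at lon 176.833°, lat 17.125°.
latitude 17.1250, longitude 176.8333.

17.1250, 176.8333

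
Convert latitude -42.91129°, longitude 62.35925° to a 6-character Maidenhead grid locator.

ME17ec

Shift to the Maidenhead origin (180°W, 90°S): lon 242.3593, lat 47.0887.
Field (20°×10°, letters A–R): 242.3593/20 → 12 → M, 47.0887/10 → 4 → E; chars ME.
Square (2°×1°, digits 0–9): 2.3593/2 → 1, 7.0887/1 → 7; chars 17.
Subsquare (5′×2.5′, letters a–x): 0.3593/0.0833333 → 4 → e, 0.0887/0.0416667 → 2 → c; chars ec.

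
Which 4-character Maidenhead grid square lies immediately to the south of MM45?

MM44

Latitude square 5; −1 → 4.
The longitude characters are unchanged.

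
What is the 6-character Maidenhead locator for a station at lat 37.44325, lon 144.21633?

Shift to the Maidenhead origin (180°W, 90°S): lon 324.2163, lat 127.4433.
Field: 324.2163/20 → 16 → Q, 127.4433/10 → 12 → M; chars QM.
Square: 4.2163/2 → 2, 7.4433/1 → 7; chars 27.
Subsquare: 0.2163/0.0833333 → 2 → c, 0.4433/0.0416667 → 10 → k; chars ck.

QM27ck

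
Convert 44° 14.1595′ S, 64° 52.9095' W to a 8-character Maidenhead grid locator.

FE75ns43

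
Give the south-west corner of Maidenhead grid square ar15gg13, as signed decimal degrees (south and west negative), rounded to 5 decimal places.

85.26250, -177.49167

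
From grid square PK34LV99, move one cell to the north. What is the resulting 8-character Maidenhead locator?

Latitude extended square 9; +1 → 10, wraps to 0, carry into subsquare.
Latitude subsquare v = 21; +1 → 22 = w.
The longitude characters are unchanged.

PK34lw90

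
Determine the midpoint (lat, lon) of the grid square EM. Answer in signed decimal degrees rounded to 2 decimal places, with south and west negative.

Field E=4, M=12: +4·20° lon, +12·10° lat → SW at lon -100°, lat 30°.
Cell spans 20° lon × 10° lat. Centre is SW corner plus half of each.
latitude 35.00, longitude -90.00.

35.00, -90.00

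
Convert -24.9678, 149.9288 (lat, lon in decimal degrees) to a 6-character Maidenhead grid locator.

QG45xa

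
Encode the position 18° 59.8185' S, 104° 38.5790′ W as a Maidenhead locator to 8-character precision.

DH71qa20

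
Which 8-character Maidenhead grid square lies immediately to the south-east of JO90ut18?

JO90ut27

Longitude extended square 1; +1 → 2.
Latitude extended square 8; −1 → 7.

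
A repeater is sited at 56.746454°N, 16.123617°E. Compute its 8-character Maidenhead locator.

JO86br49

Shift to the Maidenhead origin (180°W, 90°S): lon 196.12362, lat 146.74645.
Field: lon ⌊196.12362/20⌋ = 9 → J; lat ⌊146.74645/10⌋ = 14 → O.
Square: lon ⌊16.12362/2⌋ = 8; lat ⌊6.74645/1⌋ = 6.
Subsquare: lon ⌊0.12362/0.0833333⌋ = 1 → b; lat ⌊0.74645/0.0416667⌋ = 17 → r.
Extended square: lon ⌊0.04028/0.00833333⌋ = 4; lat ⌊0.03812/0.00416667⌋ = 9.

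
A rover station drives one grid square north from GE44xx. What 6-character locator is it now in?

GE45xa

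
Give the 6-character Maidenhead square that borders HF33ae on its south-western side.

Longitude subsquare a = 0; −1 → -1, wraps to 23 = x, carry into square.
Longitude square 3; −1 → 2.
Latitude subsquare e = 4; −1 → 3 = d.

HF23xd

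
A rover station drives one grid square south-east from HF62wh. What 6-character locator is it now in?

Longitude subsquare w = 22; +1 → 23 = x.
Latitude subsquare h = 7; −1 → 6 = g.

HF62xg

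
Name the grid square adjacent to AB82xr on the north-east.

AB92as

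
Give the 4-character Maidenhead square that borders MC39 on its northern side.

Latitude square 9; +1 → 10, wraps to 0, carry into field.
Latitude field C = 2; +1 → 3 = D.
The longitude characters are unchanged.

MD30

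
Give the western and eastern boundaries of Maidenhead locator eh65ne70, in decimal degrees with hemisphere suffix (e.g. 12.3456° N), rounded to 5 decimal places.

86.85833° W, 86.85000° W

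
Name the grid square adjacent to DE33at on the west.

DE23xt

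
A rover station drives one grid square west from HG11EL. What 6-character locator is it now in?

HG11dl

Longitude subsquare e = 4; −1 → 3 = d.
The latitude characters are unchanged.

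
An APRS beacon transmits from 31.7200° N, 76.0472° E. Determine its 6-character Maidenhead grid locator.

MM81ar

Offset from 180°W / 90°S: lon 256.0472°, lat 121.7200°.
Field: 256.0472/20 → 12 → M, 121.7200/10 → 12 → M; chars MM.
Square: 16.0472/2 → 8, 1.7200/1 → 1; chars 81.
Subsquare: 0.0472/0.0833333 → 0 → a, 0.7200/0.0416667 → 17 → r; chars ar.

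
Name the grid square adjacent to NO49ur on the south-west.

NO49tq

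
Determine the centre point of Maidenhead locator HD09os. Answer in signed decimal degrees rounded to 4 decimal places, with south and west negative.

-50.2292, -38.7917

Field H=7, D=3: +7·20° lon, +3·10° lat → SW at lon -40°, lat -60°.
Square 0, 9: +0·2° lon, +9·1° lat → SW at lon -40°, lat -51°.
Subsquare o=14, s=18: +14·0.0833333° lon, +18·0.0416667° lat → SW at lon -38.8333°, lat -50.25°.
Cell spans 0.0833333° lon × 0.0416667° lat. Centre is SW corner plus half of each.
latitude -50.2292, longitude -38.7917.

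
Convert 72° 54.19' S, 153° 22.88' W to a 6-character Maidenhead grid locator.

Shift to the Maidenhead origin (180°W, 90°S): lon 26.6187, lat 17.0968.
Field (20°×10°, letters A–R): 26.6187/20 → 1 → B, 17.0968/10 → 1 → B; chars BB.
Square (2°×1°, digits 0–9): 6.6187/2 → 3, 7.0968/1 → 7; chars 37.
Subsquare (5′×2.5′, letters a–x): 0.6187/0.0833333 → 7 → h, 0.0968/0.0416667 → 2 → c; chars hc.

BB37hc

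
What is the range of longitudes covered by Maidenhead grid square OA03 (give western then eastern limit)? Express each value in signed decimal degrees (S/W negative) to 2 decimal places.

Field O=14, A=0: +14·20° lon, +0·10° lat → SW at lon 100°, lat -90°.
Square 0, 3: +0·2° lon, +3·1° lat → SW at lon 100°, lat -87°.
Cell spans 2° lon × 1° lat.
west 100.00, east 102.00.

100.00, 102.00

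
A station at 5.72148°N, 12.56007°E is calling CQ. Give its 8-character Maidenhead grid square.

JJ65gr73

Shift to the Maidenhead origin (180°W, 90°S): lon 192.56007, lat 95.72148.
Field: 192.56007/20 → 9 → J, 95.72148/10 → 9 → J; chars JJ.
Square: 12.56007/2 → 6, 5.72148/1 → 5; chars 65.
Subsquare: 0.56007/0.0833333 → 6 → g, 0.72148/0.0416667 → 17 → r; chars gr.
Extended square: 0.06007/0.00833333 → 7, 0.01315/0.00416667 → 3; chars 73.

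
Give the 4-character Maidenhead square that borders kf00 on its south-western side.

Longitude square 0; −1 → -1, wraps to 9, carry into field.
Longitude field K = 10; −1 → 9 = J.
Latitude square 0; −1 → -1, wraps to 9, carry into field.
Latitude field F = 5; −1 → 4 = E.

JE99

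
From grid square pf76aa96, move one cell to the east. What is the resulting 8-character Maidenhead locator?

Longitude extended square 9; +1 → 10, wraps to 0, carry into subsquare.
Longitude subsquare a = 0; +1 → 1 = b.
The latitude characters are unchanged.

PF76ba06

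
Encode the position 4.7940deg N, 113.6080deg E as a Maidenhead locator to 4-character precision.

OJ64

Offset from 180°W / 90°S: lon 293.61°, lat 94.79°.
Field (20°×10°, letters A–R): 293.61/20 → 14 → O, 94.79/10 → 9 → J; chars OJ.
Square (2°×1°, digits 0–9): 13.61/2 → 6, 4.79/1 → 4; chars 64.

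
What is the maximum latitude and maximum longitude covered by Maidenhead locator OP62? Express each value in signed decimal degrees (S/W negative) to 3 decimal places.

63.000, 114.000

Field O=14, P=15: +14·20° lon, +15·10° lat → SW at lon 100°, lat 60°.
Square 6, 2: +6·2° lon, +2·1° lat → SW at lon 112°, lat 62°.
Cell spans 2° lon × 1° lat. NE corner is SW corner plus one full cell.
latitude 63.000, longitude 114.000.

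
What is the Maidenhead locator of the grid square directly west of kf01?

Longitude square 0; −1 → -1, wraps to 9, carry into field.
Longitude field K = 10; −1 → 9 = J.
The latitude characters are unchanged.

JF91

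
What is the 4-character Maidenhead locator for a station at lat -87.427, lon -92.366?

Offset from 180°W / 90°S: lon 87.63°, lat 2.57°.
Field: 87.63/20 → 4 → E, 2.57/10 → 0 → A; chars EA.
Square: 7.63/2 → 3, 2.57/1 → 2; chars 32.

EA32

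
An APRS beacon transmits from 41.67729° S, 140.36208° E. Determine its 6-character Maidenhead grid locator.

Shift to the Maidenhead origin (180°W, 90°S): lon 320.3621, lat 48.3227.
Field (20°×10°, letters A–R): lon ⌊320.3621/20⌋ = 16 → Q; lat ⌊48.3227/10⌋ = 4 → E.
Square (2°×1°, digits 0–9): lon ⌊0.3621/2⌋ = 0; lat ⌊8.3227/1⌋ = 8.
Subsquare (5′×2.5′, letters a–x): lon ⌊0.3621/0.0833333⌋ = 4 → e; lat ⌊0.3227/0.0416667⌋ = 7 → h.

QE08eh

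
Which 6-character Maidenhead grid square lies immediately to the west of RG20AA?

RG10xa

Longitude subsquare a = 0; −1 → -1, wraps to 23 = x, carry into square.
Longitude square 2; −1 → 1.
The latitude characters are unchanged.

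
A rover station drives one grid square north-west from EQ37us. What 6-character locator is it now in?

EQ37tt

Longitude subsquare u = 20; −1 → 19 = t.
Latitude subsquare s = 18; +1 → 19 = t.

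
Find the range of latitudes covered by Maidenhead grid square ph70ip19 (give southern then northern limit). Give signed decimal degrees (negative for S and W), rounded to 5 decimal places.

-19.33750, -19.33333

Field P=15, H=7: +15·20° lon, +7·10° lat → SW at lon 120°, lat -20°.
Square 7, 0: +7·2° lon, +0·1° lat → SW at lon 134°, lat -20°.
Subsquare i=8, p=15: +8·0.0833333° lon, +15·0.0416667° lat → SW at lon 134.667°, lat -19.375°.
Extended square 1, 9: +1·0.00833333° lon, +9·0.00416667° lat → SW at lon 134.675°, lat -19.3375°.
Cell spans 0.00833333° lon × 0.00416667° lat.
south -19.33750, north -19.33333.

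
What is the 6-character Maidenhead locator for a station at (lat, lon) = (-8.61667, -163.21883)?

Add 180° to longitude and 90° to latitude: 16.7812, 81.3833.
Field: 16.7812/20 → 0 → A, 81.3833/10 → 8 → I; chars AI.
Square: 16.7812/2 → 8, 1.3833/1 → 1; chars 81.
Subsquare: 0.7812/0.0833333 → 9 → j, 0.3833/0.0416667 → 9 → j; chars jj.

AI81jj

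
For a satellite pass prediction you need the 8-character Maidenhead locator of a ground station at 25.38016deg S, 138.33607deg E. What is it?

PG94eo08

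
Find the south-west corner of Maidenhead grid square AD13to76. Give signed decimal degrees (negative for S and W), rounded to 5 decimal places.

-56.39167, -176.35833

Field A=0, D=3: +0·20° lon, +3·10° lat → SW at lon -180°, lat -60°.
Square 1, 3: +1·2° lon, +3·1° lat → SW at lon -178°, lat -57°.
Subsquare t=19, o=14: +19·0.0833333° lon, +14·0.0416667° lat → SW at lon -176.417°, lat -56.4167°.
Extended square 7, 6: +7·0.00833333° lon, +6·0.00416667° lat → SW at lon -176.358°, lat -56.3917°.
latitude -56.39167, longitude -176.35833.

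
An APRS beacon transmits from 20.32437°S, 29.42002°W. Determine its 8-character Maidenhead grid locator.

HG59gq92

Shift to the Maidenhead origin (180°W, 90°S): lon 150.57998, lat 69.67563.
Field (20°×10°, letters A–R): lon ⌊150.57998/20⌋ = 7 → H; lat ⌊69.67563/10⌋ = 6 → G.
Square (2°×1°, digits 0–9): lon ⌊10.57998/2⌋ = 5; lat ⌊9.67563/1⌋ = 9.
Subsquare (5′×2.5′, letters a–x): lon ⌊0.57998/0.0833333⌋ = 6 → g; lat ⌊0.67563/0.0416667⌋ = 16 → q.
Extended square (30″×15″, digits 0–9): lon ⌊0.07998/0.00833333⌋ = 9; lat ⌊0.00896/0.00416667⌋ = 2.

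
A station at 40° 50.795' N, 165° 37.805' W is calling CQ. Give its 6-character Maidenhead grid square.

Add 180° to longitude and 90° to latitude: 14.3699, 130.8466.
Field: lon ⌊14.3699/20⌋ = 0 → A; lat ⌊130.8466/10⌋ = 13 → N.
Square: lon ⌊14.3699/2⌋ = 7; lat ⌊0.8466/1⌋ = 0.
Subsquare: lon ⌊0.3699/0.0833333⌋ = 4 → e; lat ⌊0.8466/0.0416667⌋ = 20 → u.

AN70eu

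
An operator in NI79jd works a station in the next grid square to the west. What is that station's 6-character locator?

NI79id

Longitude subsquare j = 9; −1 → 8 = i.
The latitude characters are unchanged.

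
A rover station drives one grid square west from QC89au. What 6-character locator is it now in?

QC79xu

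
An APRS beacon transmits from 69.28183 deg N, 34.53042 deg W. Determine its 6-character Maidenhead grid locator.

HP29rg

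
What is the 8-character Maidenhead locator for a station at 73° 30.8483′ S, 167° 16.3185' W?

AB66il76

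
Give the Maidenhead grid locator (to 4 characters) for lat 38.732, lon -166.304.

Shift to the Maidenhead origin (180°W, 90°S): lon 13.70, lat 128.73.
Field (20°×10°, letters A–R): lon ⌊13.70/20⌋ = 0 → A; lat ⌊128.73/10⌋ = 12 → M.
Square (2°×1°, digits 0–9): lon ⌊13.70/2⌋ = 6; lat ⌊8.73/1⌋ = 8.

AM68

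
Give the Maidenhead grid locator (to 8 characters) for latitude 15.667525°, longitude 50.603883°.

LK55hq20

Add 180° to longitude and 90° to latitude: 230.60388, 105.66752.
Field (20°×10°, letters A–R): 230.60388/20 → 11 → L, 105.66752/10 → 10 → K; chars LK.
Square (2°×1°, digits 0–9): 10.60388/2 → 5, 5.66752/1 → 5; chars 55.
Subsquare (5′×2.5′, letters a–x): 0.60388/0.0833333 → 7 → h, 0.66752/0.0416667 → 16 → q; chars hq.
Extended square (30″×15″, digits 0–9): 0.02055/0.00833333 → 2, 0.00086/0.00416667 → 0; chars 20.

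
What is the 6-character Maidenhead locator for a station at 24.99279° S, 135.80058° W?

Offset from 180°W / 90°S: lon 44.1994°, lat 65.0072°.
Field: lon ⌊44.1994/20⌋ = 2 → C; lat ⌊65.0072/10⌋ = 6 → G.
Square: lon ⌊4.1994/2⌋ = 2; lat ⌊5.0072/1⌋ = 5.
Subsquare: lon ⌊0.1994/0.0833333⌋ = 2 → c; lat ⌊0.0072/0.0416667⌋ = 0 → a.

CG25ca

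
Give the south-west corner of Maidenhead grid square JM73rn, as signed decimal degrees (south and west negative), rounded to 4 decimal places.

Field J=9, M=12: +9·20° lon, +12·10° lat → SW at lon 0°, lat 30°.
Square 7, 3: +7·2° lon, +3·1° lat → SW at lon 14°, lat 33°.
Subsquare r=17, n=13: +17·0.0833333° lon, +13·0.0416667° lat → SW at lon 15.4167°, lat 33.5417°.
latitude 33.5417, longitude 15.4167.

33.5417, 15.4167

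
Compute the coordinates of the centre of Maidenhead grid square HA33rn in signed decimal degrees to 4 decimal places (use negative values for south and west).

Field H=7, A=0: +7·20° lon, +0·10° lat → SW at lon -40°, lat -90°.
Square 3, 3: +3·2° lon, +3·1° lat → SW at lon -34°, lat -87°.
Subsquare r=17, n=13: +17·0.0833333° lon, +13·0.0416667° lat → SW at lon -32.5833°, lat -86.4583°.
Cell spans 0.0833333° lon × 0.0416667° lat. Centre is SW corner plus half of each.
latitude -86.4375, longitude -32.5417.

-86.4375, -32.5417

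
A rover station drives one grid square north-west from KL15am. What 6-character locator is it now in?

Longitude subsquare a = 0; −1 → -1, wraps to 23 = x, carry into square.
Longitude square 1; −1 → 0.
Latitude subsquare m = 12; +1 → 13 = n.

KL05xn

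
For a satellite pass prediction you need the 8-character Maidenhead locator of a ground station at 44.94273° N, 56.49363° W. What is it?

Offset from 180°W / 90°S: lon 123.50637°, lat 134.94273°.
Field (20°×10°, letters A–R): 123.50637/20 → 6 → G, 134.94273/10 → 13 → N; chars GN.
Square (2°×1°, digits 0–9): 3.50637/2 → 1, 4.94273/1 → 4; chars 14.
Subsquare (5′×2.5′, letters a–x): 1.50637/0.0833333 → 18 → s, 0.94273/0.0416667 → 22 → w; chars sw.
Extended square (30″×15″, digits 0–9): 0.00637/0.00833333 → 0, 0.02606/0.00416667 → 6; chars 06.

GN14sw06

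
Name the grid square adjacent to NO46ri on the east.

Longitude subsquare r = 17; +1 → 18 = s.
The latitude characters are unchanged.

NO46si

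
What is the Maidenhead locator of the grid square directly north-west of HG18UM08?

HG18tm99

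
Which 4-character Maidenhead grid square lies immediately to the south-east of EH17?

Longitude square 1; +1 → 2.
Latitude square 7; −1 → 6.

EH26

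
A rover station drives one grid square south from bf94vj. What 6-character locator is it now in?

BF94vi

Latitude subsquare j = 9; −1 → 8 = i.
The longitude characters are unchanged.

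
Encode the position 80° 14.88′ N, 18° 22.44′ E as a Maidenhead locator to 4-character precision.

JR90

Shift to the Maidenhead origin (180°W, 90°S): lon 198.37, lat 170.25.
Field: lon ⌊198.37/20⌋ = 9 → J; lat ⌊170.25/10⌋ = 17 → R.
Square: lon ⌊18.37/2⌋ = 9; lat ⌊0.25/1⌋ = 0.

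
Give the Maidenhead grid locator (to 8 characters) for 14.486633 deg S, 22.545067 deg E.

KH15gm53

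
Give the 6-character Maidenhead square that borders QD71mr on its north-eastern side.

QD71ns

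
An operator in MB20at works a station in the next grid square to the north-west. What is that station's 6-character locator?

Longitude subsquare a = 0; −1 → -1, wraps to 23 = x, carry into square.
Longitude square 2; −1 → 1.
Latitude subsquare t = 19; +1 → 20 = u.

MB10xu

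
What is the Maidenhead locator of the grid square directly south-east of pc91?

Longitude square 9; +1 → 10, wraps to 0, carry into field.
Longitude field P = 15; +1 → 16 = Q.
Latitude square 1; −1 → 0.

QC00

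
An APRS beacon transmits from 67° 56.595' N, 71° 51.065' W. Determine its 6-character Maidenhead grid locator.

FP47bw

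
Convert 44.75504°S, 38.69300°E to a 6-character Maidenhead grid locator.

KE95if

Add 180° to longitude and 90° to latitude: 218.6930, 45.2450.
Field (20°×10°, letters A–R): lon ⌊218.6930/20⌋ = 10 → K; lat ⌊45.2450/10⌋ = 4 → E.
Square (2°×1°, digits 0–9): lon ⌊18.6930/2⌋ = 9; lat ⌊5.2450/1⌋ = 5.
Subsquare (5′×2.5′, letters a–x): lon ⌊0.6930/0.0833333⌋ = 8 → i; lat ⌊0.2450/0.0416667⌋ = 5 → f.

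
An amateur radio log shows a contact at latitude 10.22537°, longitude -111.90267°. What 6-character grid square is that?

DK40bf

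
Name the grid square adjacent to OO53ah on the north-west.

OO43xi

Longitude subsquare a = 0; −1 → -1, wraps to 23 = x, carry into square.
Longitude square 5; −1 → 4.
Latitude subsquare h = 7; +1 → 8 = i.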